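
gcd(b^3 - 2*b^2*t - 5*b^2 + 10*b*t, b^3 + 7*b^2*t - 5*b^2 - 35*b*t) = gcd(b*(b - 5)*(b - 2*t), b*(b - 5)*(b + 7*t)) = b^2 - 5*b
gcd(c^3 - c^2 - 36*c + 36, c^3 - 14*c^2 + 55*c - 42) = c^2 - 7*c + 6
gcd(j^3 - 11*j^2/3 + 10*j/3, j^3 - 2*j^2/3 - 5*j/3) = j^2 - 5*j/3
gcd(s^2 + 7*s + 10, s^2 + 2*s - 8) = 1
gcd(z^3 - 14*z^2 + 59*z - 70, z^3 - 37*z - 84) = z - 7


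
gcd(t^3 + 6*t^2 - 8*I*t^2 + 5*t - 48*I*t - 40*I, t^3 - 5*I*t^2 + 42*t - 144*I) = t - 8*I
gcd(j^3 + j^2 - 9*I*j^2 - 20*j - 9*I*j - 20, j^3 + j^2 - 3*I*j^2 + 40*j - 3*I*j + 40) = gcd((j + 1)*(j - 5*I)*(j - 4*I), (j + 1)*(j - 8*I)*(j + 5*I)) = j + 1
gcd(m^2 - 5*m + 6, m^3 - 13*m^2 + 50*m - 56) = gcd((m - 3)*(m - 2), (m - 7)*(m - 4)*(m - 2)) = m - 2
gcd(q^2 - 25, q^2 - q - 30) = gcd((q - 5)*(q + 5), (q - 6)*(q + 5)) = q + 5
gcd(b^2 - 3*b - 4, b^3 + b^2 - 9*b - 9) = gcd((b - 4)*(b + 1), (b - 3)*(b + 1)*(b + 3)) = b + 1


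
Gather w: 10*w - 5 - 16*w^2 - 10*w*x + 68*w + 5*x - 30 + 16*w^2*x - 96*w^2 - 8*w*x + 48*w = w^2*(16*x - 112) + w*(126 - 18*x) + 5*x - 35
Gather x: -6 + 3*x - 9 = 3*x - 15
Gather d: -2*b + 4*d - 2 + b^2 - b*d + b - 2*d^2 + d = b^2 - b - 2*d^2 + d*(5 - b) - 2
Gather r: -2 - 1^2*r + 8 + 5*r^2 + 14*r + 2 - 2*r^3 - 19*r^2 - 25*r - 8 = -2*r^3 - 14*r^2 - 12*r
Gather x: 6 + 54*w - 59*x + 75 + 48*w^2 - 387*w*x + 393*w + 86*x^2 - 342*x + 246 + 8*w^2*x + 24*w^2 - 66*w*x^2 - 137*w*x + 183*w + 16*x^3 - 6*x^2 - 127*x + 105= 72*w^2 + 630*w + 16*x^3 + x^2*(80 - 66*w) + x*(8*w^2 - 524*w - 528) + 432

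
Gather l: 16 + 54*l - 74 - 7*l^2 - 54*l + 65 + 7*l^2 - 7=0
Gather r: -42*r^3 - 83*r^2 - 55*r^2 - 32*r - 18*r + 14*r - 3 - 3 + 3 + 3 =-42*r^3 - 138*r^2 - 36*r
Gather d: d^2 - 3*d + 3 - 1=d^2 - 3*d + 2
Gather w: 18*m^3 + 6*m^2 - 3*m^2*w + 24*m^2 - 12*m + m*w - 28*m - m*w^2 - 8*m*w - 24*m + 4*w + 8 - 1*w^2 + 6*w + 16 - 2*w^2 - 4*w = 18*m^3 + 30*m^2 - 64*m + w^2*(-m - 3) + w*(-3*m^2 - 7*m + 6) + 24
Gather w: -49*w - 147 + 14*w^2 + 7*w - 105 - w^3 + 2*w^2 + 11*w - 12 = -w^3 + 16*w^2 - 31*w - 264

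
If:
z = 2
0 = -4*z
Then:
No Solution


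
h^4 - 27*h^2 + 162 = (h - 3)*(h + 3)*(h - 3*sqrt(2))*(h + 3*sqrt(2))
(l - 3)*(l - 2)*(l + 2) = l^3 - 3*l^2 - 4*l + 12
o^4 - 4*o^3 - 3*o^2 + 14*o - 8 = (o - 4)*(o - 1)^2*(o + 2)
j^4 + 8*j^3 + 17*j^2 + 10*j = j*(j + 1)*(j + 2)*(j + 5)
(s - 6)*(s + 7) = s^2 + s - 42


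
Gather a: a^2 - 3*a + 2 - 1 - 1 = a^2 - 3*a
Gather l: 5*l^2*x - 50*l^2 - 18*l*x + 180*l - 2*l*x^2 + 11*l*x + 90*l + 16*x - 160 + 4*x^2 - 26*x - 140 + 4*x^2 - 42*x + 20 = l^2*(5*x - 50) + l*(-2*x^2 - 7*x + 270) + 8*x^2 - 52*x - 280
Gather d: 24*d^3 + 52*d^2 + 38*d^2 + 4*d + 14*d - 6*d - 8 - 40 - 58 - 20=24*d^3 + 90*d^2 + 12*d - 126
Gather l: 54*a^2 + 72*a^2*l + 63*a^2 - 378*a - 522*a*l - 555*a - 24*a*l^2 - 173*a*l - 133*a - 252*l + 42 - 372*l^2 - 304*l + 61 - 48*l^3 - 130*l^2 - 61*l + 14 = 117*a^2 - 1066*a - 48*l^3 + l^2*(-24*a - 502) + l*(72*a^2 - 695*a - 617) + 117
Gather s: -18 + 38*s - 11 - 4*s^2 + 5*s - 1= -4*s^2 + 43*s - 30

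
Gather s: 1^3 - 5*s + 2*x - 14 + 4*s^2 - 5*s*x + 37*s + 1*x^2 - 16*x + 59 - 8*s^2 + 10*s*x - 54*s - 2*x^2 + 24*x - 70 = -4*s^2 + s*(5*x - 22) - x^2 + 10*x - 24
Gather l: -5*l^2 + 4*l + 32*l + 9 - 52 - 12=-5*l^2 + 36*l - 55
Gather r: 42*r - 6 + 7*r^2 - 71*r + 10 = 7*r^2 - 29*r + 4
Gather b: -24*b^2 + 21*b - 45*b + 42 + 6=-24*b^2 - 24*b + 48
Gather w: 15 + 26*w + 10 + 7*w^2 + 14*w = 7*w^2 + 40*w + 25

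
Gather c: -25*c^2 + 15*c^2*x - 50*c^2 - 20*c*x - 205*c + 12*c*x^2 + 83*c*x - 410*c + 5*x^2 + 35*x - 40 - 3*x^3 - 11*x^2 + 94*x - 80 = c^2*(15*x - 75) + c*(12*x^2 + 63*x - 615) - 3*x^3 - 6*x^2 + 129*x - 120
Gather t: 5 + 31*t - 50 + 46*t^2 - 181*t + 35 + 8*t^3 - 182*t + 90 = 8*t^3 + 46*t^2 - 332*t + 80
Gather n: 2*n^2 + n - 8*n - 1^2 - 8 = 2*n^2 - 7*n - 9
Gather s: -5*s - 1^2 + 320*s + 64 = 315*s + 63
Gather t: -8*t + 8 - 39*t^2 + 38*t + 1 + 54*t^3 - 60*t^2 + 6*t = 54*t^3 - 99*t^2 + 36*t + 9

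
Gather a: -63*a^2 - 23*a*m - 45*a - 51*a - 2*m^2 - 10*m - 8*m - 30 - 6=-63*a^2 + a*(-23*m - 96) - 2*m^2 - 18*m - 36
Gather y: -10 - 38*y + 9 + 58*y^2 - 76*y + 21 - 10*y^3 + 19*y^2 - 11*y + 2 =-10*y^3 + 77*y^2 - 125*y + 22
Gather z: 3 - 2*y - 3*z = -2*y - 3*z + 3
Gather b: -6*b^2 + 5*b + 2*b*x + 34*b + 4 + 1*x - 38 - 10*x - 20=-6*b^2 + b*(2*x + 39) - 9*x - 54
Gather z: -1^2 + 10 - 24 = -15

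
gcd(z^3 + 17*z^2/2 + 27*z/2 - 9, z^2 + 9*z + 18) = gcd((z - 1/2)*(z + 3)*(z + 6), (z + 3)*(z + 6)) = z^2 + 9*z + 18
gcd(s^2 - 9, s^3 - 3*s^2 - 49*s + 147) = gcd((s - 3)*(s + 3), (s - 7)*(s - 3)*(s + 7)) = s - 3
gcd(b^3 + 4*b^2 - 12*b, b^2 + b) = b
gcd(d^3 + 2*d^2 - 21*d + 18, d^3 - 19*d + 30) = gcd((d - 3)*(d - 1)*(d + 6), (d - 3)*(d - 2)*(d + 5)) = d - 3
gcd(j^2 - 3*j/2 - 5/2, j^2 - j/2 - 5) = j - 5/2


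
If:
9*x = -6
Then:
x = -2/3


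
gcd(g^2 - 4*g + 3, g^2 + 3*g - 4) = g - 1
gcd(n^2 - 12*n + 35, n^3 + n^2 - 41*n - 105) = n - 7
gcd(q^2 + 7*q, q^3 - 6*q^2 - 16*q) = q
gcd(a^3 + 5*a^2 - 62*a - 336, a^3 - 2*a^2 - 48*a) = a^2 - 2*a - 48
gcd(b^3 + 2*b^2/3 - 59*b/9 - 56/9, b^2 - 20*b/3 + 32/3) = b - 8/3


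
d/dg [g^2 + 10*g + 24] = 2*g + 10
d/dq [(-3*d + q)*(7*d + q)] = 4*d + 2*q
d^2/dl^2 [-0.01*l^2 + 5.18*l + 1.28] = -0.0200000000000000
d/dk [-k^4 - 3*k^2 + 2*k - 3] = -4*k^3 - 6*k + 2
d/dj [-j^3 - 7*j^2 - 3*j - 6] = -3*j^2 - 14*j - 3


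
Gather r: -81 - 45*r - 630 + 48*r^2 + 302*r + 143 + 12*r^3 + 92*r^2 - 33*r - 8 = 12*r^3 + 140*r^2 + 224*r - 576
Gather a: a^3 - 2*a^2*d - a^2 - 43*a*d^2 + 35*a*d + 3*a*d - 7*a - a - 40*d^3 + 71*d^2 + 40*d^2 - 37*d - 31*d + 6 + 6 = a^3 + a^2*(-2*d - 1) + a*(-43*d^2 + 38*d - 8) - 40*d^3 + 111*d^2 - 68*d + 12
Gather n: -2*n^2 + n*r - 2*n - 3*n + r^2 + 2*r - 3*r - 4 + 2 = -2*n^2 + n*(r - 5) + r^2 - r - 2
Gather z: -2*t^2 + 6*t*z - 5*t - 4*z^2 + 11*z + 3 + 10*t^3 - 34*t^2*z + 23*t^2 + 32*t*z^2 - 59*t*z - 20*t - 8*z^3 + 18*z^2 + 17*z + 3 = 10*t^3 + 21*t^2 - 25*t - 8*z^3 + z^2*(32*t + 14) + z*(-34*t^2 - 53*t + 28) + 6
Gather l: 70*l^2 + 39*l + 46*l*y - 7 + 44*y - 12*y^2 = 70*l^2 + l*(46*y + 39) - 12*y^2 + 44*y - 7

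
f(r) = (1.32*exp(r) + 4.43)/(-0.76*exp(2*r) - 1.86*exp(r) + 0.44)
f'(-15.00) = 0.00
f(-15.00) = 10.07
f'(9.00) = 0.00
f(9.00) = 0.00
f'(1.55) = 0.47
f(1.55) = -0.42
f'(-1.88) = 78.54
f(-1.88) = 33.44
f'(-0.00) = 3.48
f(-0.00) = -2.64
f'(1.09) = 0.80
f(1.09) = -0.71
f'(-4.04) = 0.95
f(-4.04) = 10.94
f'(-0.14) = 4.37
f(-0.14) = -3.18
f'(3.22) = 0.07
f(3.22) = -0.07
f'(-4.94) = 0.35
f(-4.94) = 10.41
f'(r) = (1.32*exp(r) + 4.43)*(1.52*exp(2*r) + 1.86*exp(r))/(-0.76*exp(2*r) - 1.86*exp(r) + 0.44)^2 + 1.32*exp(r)/(-0.76*exp(2*r) - 1.86*exp(r) + 0.44) = (1.0032*exp(2*r) + 6.7336*exp(r) + 8.8206)*exp(r)/(0.5776*exp(4*r) + 2.8272*exp(3*r) + 2.7908*exp(2*r) - 1.6368*exp(r) + 0.1936)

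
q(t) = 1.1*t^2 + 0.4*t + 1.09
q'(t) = 2.2*t + 0.4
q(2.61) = 9.63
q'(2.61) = 6.14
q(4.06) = 20.85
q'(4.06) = 9.33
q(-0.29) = 1.07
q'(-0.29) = -0.24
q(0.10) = 1.14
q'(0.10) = 0.62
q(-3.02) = 9.91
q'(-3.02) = -6.24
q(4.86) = 29.02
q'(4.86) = 11.09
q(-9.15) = 89.52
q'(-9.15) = -19.73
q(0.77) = 2.05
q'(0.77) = 2.09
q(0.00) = 1.09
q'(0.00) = 0.40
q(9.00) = 93.79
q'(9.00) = 20.20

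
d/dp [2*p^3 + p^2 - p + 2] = 6*p^2 + 2*p - 1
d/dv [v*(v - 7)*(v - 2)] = 3*v^2 - 18*v + 14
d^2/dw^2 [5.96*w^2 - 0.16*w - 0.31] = 11.9200000000000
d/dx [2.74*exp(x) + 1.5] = 2.74*exp(x)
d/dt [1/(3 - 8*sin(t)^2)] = 8*sin(2*t)/(1 - 4*cos(2*t))^2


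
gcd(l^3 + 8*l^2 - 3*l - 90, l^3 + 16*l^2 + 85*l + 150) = l^2 + 11*l + 30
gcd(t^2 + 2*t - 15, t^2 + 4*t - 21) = t - 3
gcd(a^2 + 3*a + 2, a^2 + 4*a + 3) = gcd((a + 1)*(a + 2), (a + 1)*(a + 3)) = a + 1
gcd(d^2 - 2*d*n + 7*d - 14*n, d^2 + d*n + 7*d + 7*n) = d + 7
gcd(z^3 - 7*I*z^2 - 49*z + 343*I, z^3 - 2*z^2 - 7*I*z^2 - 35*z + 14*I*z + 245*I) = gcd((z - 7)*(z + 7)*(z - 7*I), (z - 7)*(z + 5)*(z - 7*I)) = z^2 + z*(-7 - 7*I) + 49*I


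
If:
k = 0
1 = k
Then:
No Solution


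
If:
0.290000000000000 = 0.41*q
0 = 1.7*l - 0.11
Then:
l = 0.06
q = 0.71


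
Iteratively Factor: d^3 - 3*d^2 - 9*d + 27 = (d - 3)*(d^2 - 9) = (d - 3)^2*(d + 3)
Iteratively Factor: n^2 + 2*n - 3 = (n - 1)*(n + 3)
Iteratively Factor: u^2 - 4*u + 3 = (u - 1)*(u - 3)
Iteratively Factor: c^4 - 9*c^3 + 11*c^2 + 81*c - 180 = (c + 3)*(c^3 - 12*c^2 + 47*c - 60) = (c - 4)*(c + 3)*(c^2 - 8*c + 15) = (c - 4)*(c - 3)*(c + 3)*(c - 5)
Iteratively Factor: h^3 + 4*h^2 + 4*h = (h + 2)*(h^2 + 2*h) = h*(h + 2)*(h + 2)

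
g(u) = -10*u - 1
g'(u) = -10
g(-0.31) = 2.10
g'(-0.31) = -10.00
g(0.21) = -3.10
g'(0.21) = -10.00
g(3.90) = -40.00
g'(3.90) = -10.00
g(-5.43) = 53.30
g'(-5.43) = -10.00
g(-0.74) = 6.40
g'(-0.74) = -10.00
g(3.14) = -32.40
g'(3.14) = -10.00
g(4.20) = -43.00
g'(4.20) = -10.00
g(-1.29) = 11.90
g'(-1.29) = -10.00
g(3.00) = -31.00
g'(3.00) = -10.00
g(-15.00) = 149.00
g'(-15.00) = -10.00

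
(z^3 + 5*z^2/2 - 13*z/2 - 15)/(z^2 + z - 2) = (2*z^2 + z - 15)/(2*(z - 1))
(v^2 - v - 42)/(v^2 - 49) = (v + 6)/(v + 7)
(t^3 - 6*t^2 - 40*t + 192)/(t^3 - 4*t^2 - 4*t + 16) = (t^2 - 2*t - 48)/(t^2 - 4)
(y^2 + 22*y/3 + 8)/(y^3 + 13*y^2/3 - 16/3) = (y + 6)/(y^2 + 3*y - 4)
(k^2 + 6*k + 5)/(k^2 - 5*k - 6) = (k + 5)/(k - 6)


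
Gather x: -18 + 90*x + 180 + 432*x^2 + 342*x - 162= 432*x^2 + 432*x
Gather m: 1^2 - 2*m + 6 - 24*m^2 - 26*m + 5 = -24*m^2 - 28*m + 12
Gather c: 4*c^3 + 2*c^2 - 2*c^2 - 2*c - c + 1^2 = 4*c^3 - 3*c + 1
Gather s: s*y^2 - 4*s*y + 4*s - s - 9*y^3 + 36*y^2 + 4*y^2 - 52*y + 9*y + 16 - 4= s*(y^2 - 4*y + 3) - 9*y^3 + 40*y^2 - 43*y + 12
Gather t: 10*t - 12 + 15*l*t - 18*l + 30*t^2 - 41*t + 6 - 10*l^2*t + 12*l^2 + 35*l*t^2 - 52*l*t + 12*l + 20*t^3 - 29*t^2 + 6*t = 12*l^2 - 6*l + 20*t^3 + t^2*(35*l + 1) + t*(-10*l^2 - 37*l - 25) - 6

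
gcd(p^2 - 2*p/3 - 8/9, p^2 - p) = 1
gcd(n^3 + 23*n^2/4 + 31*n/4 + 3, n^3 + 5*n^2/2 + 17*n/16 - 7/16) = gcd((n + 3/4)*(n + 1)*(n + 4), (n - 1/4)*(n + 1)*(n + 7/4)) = n + 1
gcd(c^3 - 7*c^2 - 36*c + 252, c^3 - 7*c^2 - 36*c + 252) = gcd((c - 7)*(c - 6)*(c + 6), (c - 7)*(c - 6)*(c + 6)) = c^3 - 7*c^2 - 36*c + 252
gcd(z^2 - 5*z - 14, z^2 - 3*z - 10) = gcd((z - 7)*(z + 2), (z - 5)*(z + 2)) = z + 2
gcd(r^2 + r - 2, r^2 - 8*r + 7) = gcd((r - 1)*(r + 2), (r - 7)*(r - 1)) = r - 1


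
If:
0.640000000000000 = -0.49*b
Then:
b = -1.31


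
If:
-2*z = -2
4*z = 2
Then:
No Solution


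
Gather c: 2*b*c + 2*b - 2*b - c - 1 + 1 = c*(2*b - 1)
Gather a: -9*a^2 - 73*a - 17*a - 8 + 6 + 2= -9*a^2 - 90*a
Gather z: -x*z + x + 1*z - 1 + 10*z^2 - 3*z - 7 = x + 10*z^2 + z*(-x - 2) - 8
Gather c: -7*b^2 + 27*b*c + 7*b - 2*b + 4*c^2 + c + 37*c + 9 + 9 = -7*b^2 + 5*b + 4*c^2 + c*(27*b + 38) + 18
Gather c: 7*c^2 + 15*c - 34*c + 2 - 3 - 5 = 7*c^2 - 19*c - 6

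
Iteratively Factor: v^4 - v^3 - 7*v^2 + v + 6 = (v + 2)*(v^3 - 3*v^2 - v + 3) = (v + 1)*(v + 2)*(v^2 - 4*v + 3) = (v - 3)*(v + 1)*(v + 2)*(v - 1)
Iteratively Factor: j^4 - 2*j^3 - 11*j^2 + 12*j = (j + 3)*(j^3 - 5*j^2 + 4*j) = j*(j + 3)*(j^2 - 5*j + 4) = j*(j - 4)*(j + 3)*(j - 1)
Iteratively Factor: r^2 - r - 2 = (r - 2)*(r + 1)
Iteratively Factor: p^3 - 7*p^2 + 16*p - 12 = (p - 2)*(p^2 - 5*p + 6) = (p - 3)*(p - 2)*(p - 2)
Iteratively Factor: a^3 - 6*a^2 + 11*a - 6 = (a - 1)*(a^2 - 5*a + 6) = (a - 3)*(a - 1)*(a - 2)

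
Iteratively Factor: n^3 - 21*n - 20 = (n + 1)*(n^2 - n - 20) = (n - 5)*(n + 1)*(n + 4)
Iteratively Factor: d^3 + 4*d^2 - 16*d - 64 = (d - 4)*(d^2 + 8*d + 16) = (d - 4)*(d + 4)*(d + 4)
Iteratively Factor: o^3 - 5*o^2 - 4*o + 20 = (o - 5)*(o^2 - 4) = (o - 5)*(o - 2)*(o + 2)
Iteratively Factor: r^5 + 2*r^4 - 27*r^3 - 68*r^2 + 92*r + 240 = (r + 4)*(r^4 - 2*r^3 - 19*r^2 + 8*r + 60) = (r + 2)*(r + 4)*(r^3 - 4*r^2 - 11*r + 30) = (r - 2)*(r + 2)*(r + 4)*(r^2 - 2*r - 15) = (r - 5)*(r - 2)*(r + 2)*(r + 4)*(r + 3)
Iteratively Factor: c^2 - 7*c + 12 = (c - 4)*(c - 3)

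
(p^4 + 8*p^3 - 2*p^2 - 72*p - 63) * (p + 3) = p^5 + 11*p^4 + 22*p^3 - 78*p^2 - 279*p - 189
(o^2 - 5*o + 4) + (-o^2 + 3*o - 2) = 2 - 2*o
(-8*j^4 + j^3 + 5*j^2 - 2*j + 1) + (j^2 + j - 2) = -8*j^4 + j^3 + 6*j^2 - j - 1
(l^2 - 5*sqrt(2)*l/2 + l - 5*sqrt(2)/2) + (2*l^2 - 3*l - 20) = 3*l^2 - 5*sqrt(2)*l/2 - 2*l - 20 - 5*sqrt(2)/2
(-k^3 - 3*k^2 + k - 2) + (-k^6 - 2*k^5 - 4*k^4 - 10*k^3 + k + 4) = -k^6 - 2*k^5 - 4*k^4 - 11*k^3 - 3*k^2 + 2*k + 2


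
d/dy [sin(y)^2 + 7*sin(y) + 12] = (2*sin(y) + 7)*cos(y)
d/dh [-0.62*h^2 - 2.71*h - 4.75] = -1.24*h - 2.71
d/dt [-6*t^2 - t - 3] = -12*t - 1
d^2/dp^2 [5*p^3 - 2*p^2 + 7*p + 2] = 30*p - 4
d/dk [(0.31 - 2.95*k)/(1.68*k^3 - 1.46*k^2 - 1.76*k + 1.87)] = (9.912*k^3 - 5.8694*k^2 + 0.9052*k - 4.9709)/(2.8224*k^6 - 4.9056*k^5 - 3.782*k^4 + 11.4224*k^3 - 2.3628*k^2 - 6.5824*k + 3.4969)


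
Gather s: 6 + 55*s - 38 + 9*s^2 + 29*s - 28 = 9*s^2 + 84*s - 60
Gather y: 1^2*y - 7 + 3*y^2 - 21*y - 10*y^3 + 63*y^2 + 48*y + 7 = -10*y^3 + 66*y^2 + 28*y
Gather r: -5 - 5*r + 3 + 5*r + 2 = 0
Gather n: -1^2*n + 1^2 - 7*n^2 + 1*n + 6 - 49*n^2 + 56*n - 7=-56*n^2 + 56*n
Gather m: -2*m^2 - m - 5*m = -2*m^2 - 6*m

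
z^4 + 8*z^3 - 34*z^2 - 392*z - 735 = (z - 7)*(z + 3)*(z + 5)*(z + 7)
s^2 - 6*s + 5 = (s - 5)*(s - 1)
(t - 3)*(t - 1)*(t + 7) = t^3 + 3*t^2 - 25*t + 21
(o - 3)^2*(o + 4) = o^3 - 2*o^2 - 15*o + 36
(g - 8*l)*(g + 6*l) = g^2 - 2*g*l - 48*l^2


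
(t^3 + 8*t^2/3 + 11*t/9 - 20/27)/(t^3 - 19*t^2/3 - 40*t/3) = (t^2 + t - 4/9)/(t*(t - 8))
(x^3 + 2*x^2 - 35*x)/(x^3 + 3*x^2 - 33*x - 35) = x/(x + 1)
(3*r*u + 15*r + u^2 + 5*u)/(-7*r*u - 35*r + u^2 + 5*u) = (-3*r - u)/(7*r - u)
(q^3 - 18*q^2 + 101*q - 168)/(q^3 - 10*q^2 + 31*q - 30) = (q^2 - 15*q + 56)/(q^2 - 7*q + 10)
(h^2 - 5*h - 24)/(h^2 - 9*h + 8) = (h + 3)/(h - 1)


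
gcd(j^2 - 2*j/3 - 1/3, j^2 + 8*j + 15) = 1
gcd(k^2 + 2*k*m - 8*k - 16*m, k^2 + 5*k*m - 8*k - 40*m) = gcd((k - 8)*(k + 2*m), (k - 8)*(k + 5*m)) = k - 8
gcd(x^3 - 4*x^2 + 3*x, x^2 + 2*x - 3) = x - 1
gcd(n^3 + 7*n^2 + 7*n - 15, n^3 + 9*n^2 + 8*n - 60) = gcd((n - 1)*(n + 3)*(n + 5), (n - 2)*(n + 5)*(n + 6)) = n + 5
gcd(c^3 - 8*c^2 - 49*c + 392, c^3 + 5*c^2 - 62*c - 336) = c^2 - c - 56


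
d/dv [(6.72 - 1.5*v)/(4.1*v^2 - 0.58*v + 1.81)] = (6.15*v^2 - 55.104*v + 1.1826)/(16.81*v^4 - 4.756*v^3 + 15.1784*v^2 - 2.0996*v + 3.2761)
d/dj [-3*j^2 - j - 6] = -6*j - 1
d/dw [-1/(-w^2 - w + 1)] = (-2*w - 1)/(w^2 + w - 1)^2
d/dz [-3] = 0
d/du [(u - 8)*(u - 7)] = 2*u - 15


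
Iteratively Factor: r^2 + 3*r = (r)*(r + 3)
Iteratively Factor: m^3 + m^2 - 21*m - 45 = (m + 3)*(m^2 - 2*m - 15) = (m - 5)*(m + 3)*(m + 3)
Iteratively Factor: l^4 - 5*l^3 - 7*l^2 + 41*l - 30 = (l - 1)*(l^3 - 4*l^2 - 11*l + 30) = (l - 2)*(l - 1)*(l^2 - 2*l - 15) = (l - 2)*(l - 1)*(l + 3)*(l - 5)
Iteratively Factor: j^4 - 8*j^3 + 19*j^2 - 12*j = (j - 1)*(j^3 - 7*j^2 + 12*j) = j*(j - 1)*(j^2 - 7*j + 12) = j*(j - 3)*(j - 1)*(j - 4)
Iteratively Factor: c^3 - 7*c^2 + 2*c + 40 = (c + 2)*(c^2 - 9*c + 20) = (c - 4)*(c + 2)*(c - 5)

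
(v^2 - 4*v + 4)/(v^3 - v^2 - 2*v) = (v - 2)/(v*(v + 1))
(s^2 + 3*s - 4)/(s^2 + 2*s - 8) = (s - 1)/(s - 2)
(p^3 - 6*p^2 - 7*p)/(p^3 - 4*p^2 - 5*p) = (p - 7)/(p - 5)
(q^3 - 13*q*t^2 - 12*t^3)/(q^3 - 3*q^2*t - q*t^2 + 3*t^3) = (q^2 - q*t - 12*t^2)/(q^2 - 4*q*t + 3*t^2)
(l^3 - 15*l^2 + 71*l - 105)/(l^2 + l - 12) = (l^2 - 12*l + 35)/(l + 4)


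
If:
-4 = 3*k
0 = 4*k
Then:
No Solution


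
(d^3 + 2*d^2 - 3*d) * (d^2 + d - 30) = d^5 + 3*d^4 - 31*d^3 - 63*d^2 + 90*d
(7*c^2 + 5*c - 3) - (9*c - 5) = 7*c^2 - 4*c + 2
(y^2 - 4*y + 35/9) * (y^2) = y^4 - 4*y^3 + 35*y^2/9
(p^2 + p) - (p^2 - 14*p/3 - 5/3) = 17*p/3 + 5/3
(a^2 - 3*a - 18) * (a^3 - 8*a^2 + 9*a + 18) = a^5 - 11*a^4 + 15*a^3 + 135*a^2 - 216*a - 324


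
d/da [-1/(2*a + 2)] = 1/(2*(a + 1)^2)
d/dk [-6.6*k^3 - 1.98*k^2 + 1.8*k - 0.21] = -19.8*k^2 - 3.96*k + 1.8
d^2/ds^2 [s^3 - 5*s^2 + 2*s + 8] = 6*s - 10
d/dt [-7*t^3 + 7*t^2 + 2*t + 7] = -21*t^2 + 14*t + 2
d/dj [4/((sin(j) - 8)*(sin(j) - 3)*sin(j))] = 4*(-3*cos(j) + 22/tan(j) - 24*cos(j)/sin(j)^2)/((sin(j) - 8)^2*(sin(j) - 3)^2)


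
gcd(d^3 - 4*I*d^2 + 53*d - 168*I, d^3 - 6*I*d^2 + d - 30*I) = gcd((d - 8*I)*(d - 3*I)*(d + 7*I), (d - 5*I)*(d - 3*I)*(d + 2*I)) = d - 3*I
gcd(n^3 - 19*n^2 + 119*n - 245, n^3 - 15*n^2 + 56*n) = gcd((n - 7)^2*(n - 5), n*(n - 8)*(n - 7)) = n - 7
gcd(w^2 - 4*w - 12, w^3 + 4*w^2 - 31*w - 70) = w + 2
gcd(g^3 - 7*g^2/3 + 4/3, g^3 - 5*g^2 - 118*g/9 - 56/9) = g + 2/3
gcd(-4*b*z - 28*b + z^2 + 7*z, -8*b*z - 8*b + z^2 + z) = 1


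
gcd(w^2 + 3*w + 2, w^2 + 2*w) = w + 2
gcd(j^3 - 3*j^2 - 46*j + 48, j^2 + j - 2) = j - 1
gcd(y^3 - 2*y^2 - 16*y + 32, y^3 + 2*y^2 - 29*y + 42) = y - 2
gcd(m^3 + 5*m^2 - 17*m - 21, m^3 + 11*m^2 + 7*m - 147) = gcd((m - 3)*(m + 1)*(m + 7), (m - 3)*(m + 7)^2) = m^2 + 4*m - 21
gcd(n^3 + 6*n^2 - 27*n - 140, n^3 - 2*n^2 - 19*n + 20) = n^2 - n - 20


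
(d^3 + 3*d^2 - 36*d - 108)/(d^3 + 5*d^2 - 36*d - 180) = (d + 3)/(d + 5)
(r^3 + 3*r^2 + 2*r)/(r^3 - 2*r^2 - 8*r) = (r + 1)/(r - 4)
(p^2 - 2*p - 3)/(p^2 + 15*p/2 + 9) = 2*(p^2 - 2*p - 3)/(2*p^2 + 15*p + 18)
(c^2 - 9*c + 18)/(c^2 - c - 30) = (c - 3)/(c + 5)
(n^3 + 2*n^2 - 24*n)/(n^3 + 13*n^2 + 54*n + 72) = n*(n - 4)/(n^2 + 7*n + 12)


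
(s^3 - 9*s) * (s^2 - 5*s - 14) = s^5 - 5*s^4 - 23*s^3 + 45*s^2 + 126*s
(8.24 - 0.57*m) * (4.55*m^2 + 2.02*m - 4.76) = -2.5935*m^3 + 36.3406*m^2 + 19.358*m - 39.2224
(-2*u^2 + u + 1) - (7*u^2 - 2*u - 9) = -9*u^2 + 3*u + 10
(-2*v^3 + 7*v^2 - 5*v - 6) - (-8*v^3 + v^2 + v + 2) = 6*v^3 + 6*v^2 - 6*v - 8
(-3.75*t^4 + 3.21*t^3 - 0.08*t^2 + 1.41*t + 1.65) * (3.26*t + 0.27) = -12.225*t^5 + 9.4521*t^4 + 0.6059*t^3 + 4.575*t^2 + 5.7597*t + 0.4455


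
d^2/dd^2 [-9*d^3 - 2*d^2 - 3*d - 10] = -54*d - 4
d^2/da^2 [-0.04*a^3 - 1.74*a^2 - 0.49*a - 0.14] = -0.24*a - 3.48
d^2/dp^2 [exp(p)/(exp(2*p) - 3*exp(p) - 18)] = ((9 - 8*exp(p))*(-exp(2*p) + 3*exp(p) + 18)*exp(p) - 2*(2*exp(p) - 3)^2*exp(2*p) - (-exp(2*p) + 3*exp(p) + 18)^2)*exp(p)/(-exp(2*p) + 3*exp(p) + 18)^3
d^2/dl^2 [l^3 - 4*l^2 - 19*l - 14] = 6*l - 8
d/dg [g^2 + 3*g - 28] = 2*g + 3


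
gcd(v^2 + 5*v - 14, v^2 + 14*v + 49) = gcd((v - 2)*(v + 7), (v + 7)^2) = v + 7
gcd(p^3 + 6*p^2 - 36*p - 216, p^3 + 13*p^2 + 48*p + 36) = p^2 + 12*p + 36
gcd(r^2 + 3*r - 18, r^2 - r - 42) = r + 6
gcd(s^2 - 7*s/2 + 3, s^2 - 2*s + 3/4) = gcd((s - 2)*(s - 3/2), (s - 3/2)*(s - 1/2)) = s - 3/2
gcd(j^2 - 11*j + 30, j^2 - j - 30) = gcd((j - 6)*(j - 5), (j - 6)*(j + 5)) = j - 6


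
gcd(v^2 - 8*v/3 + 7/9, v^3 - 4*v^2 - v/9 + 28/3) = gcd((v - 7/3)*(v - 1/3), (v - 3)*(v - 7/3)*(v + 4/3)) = v - 7/3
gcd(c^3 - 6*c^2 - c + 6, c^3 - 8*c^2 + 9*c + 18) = c^2 - 5*c - 6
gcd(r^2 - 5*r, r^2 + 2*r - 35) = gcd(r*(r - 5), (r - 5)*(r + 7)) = r - 5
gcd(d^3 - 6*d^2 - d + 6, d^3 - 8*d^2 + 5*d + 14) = d + 1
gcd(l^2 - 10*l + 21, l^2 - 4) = 1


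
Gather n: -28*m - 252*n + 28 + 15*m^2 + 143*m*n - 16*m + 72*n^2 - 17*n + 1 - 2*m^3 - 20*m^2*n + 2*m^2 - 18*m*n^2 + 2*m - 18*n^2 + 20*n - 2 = -2*m^3 + 17*m^2 - 42*m + n^2*(54 - 18*m) + n*(-20*m^2 + 143*m - 249) + 27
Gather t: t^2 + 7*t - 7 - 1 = t^2 + 7*t - 8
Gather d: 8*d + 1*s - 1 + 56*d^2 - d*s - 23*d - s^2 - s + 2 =56*d^2 + d*(-s - 15) - s^2 + 1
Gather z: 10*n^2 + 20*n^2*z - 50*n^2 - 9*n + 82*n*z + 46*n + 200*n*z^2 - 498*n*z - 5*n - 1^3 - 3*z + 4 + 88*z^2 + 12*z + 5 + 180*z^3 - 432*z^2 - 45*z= -40*n^2 + 32*n + 180*z^3 + z^2*(200*n - 344) + z*(20*n^2 - 416*n - 36) + 8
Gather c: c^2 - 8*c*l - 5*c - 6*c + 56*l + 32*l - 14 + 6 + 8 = c^2 + c*(-8*l - 11) + 88*l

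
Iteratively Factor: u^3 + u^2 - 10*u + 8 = (u + 4)*(u^2 - 3*u + 2) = (u - 1)*(u + 4)*(u - 2)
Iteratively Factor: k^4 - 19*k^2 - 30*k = (k - 5)*(k^3 + 5*k^2 + 6*k) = (k - 5)*(k + 3)*(k^2 + 2*k) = k*(k - 5)*(k + 3)*(k + 2)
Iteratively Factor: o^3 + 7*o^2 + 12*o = (o)*(o^2 + 7*o + 12) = o*(o + 3)*(o + 4)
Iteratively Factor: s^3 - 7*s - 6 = (s + 1)*(s^2 - s - 6) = (s + 1)*(s + 2)*(s - 3)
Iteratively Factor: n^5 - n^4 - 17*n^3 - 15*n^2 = (n - 5)*(n^4 + 4*n^3 + 3*n^2) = (n - 5)*(n + 1)*(n^3 + 3*n^2) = n*(n - 5)*(n + 1)*(n^2 + 3*n) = n*(n - 5)*(n + 1)*(n + 3)*(n)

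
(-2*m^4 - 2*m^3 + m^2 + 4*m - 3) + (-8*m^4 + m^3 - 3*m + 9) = -10*m^4 - m^3 + m^2 + m + 6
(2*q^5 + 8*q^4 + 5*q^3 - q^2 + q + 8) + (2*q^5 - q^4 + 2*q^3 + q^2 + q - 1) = 4*q^5 + 7*q^4 + 7*q^3 + 2*q + 7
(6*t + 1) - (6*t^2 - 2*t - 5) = -6*t^2 + 8*t + 6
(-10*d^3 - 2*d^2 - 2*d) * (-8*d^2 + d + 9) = 80*d^5 + 6*d^4 - 76*d^3 - 20*d^2 - 18*d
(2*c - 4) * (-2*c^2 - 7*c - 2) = -4*c^3 - 6*c^2 + 24*c + 8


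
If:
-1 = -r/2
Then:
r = 2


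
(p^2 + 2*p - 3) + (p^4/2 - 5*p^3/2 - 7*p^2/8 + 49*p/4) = p^4/2 - 5*p^3/2 + p^2/8 + 57*p/4 - 3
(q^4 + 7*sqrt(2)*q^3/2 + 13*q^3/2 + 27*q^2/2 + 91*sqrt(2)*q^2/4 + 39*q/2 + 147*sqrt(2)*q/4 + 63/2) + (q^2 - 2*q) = q^4 + 7*sqrt(2)*q^3/2 + 13*q^3/2 + 29*q^2/2 + 91*sqrt(2)*q^2/4 + 35*q/2 + 147*sqrt(2)*q/4 + 63/2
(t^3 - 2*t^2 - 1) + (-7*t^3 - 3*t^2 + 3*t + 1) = -6*t^3 - 5*t^2 + 3*t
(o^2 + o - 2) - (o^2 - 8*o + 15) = 9*o - 17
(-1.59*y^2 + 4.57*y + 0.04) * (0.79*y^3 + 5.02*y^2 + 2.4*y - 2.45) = -1.2561*y^5 - 4.3715*y^4 + 19.157*y^3 + 15.0643*y^2 - 11.1005*y - 0.098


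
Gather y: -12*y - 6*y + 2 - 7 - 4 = -18*y - 9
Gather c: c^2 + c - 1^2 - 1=c^2 + c - 2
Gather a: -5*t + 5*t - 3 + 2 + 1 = 0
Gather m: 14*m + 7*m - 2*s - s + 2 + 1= 21*m - 3*s + 3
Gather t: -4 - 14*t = -14*t - 4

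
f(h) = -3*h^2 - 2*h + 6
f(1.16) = -0.36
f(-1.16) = 4.28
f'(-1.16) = 4.96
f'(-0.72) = 2.32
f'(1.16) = -8.96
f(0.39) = 4.76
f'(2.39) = -16.34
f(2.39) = -15.92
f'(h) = -6*h - 2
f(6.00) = -114.00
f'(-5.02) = 28.12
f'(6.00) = -38.00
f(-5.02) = -59.56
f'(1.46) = -10.76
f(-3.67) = -27.07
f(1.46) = -3.31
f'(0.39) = -4.34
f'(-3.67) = 20.02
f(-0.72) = 5.88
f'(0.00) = -2.00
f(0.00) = 6.00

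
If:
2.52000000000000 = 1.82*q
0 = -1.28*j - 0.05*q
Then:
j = -0.05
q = 1.38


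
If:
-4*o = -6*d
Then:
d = 2*o/3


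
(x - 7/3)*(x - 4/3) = x^2 - 11*x/3 + 28/9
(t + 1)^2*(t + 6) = t^3 + 8*t^2 + 13*t + 6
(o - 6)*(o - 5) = o^2 - 11*o + 30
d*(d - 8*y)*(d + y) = d^3 - 7*d^2*y - 8*d*y^2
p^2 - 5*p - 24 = (p - 8)*(p + 3)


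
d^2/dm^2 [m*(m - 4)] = 2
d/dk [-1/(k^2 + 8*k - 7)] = 2*(k + 4)/(k^2 + 8*k - 7)^2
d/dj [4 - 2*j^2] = -4*j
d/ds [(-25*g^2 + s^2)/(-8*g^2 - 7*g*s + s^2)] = g*(-175*g^2 + 34*g*s - 7*s^2)/(64*g^4 + 112*g^3*s + 33*g^2*s^2 - 14*g*s^3 + s^4)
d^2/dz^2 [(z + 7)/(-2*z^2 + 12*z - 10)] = (-4*(z - 3)^2*(z + 7) + (3*z + 1)*(z^2 - 6*z + 5))/(z^2 - 6*z + 5)^3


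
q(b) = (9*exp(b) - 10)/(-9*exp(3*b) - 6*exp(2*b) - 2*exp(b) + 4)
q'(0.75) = 0.06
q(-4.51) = -2.49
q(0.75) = -0.08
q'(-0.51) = -34.42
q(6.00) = 0.00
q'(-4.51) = 0.01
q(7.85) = -0.00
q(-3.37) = -2.47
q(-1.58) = -2.50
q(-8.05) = -2.50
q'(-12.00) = 0.00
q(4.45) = -0.00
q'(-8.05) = 0.00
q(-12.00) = -2.50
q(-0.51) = 3.50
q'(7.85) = 0.00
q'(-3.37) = 0.03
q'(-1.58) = -0.32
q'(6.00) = 0.00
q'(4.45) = 0.00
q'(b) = (9*exp(b) - 10)*(27*exp(3*b) + 12*exp(2*b) + 2*exp(b))/(-9*exp(3*b) - 6*exp(2*b) - 2*exp(b) + 4)^2 + 9*exp(b)/(-9*exp(3*b) - 6*exp(2*b) - 2*exp(b) + 4)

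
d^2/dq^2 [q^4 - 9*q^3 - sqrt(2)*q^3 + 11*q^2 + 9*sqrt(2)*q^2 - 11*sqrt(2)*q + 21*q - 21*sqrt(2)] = 12*q^2 - 54*q - 6*sqrt(2)*q + 22 + 18*sqrt(2)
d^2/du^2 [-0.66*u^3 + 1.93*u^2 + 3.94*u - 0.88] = 3.86 - 3.96*u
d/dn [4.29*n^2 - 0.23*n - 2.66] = 8.58*n - 0.23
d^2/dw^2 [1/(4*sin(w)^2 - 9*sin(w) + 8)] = (-64*sin(w)^4 + 108*sin(w)^3 + 143*sin(w)^2 - 288*sin(w) + 98)/(4*sin(w)^2 - 9*sin(w) + 8)^3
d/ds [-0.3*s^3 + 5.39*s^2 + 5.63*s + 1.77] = -0.9*s^2 + 10.78*s + 5.63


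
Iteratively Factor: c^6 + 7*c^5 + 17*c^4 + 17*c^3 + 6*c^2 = (c)*(c^5 + 7*c^4 + 17*c^3 + 17*c^2 + 6*c) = c*(c + 2)*(c^4 + 5*c^3 + 7*c^2 + 3*c) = c*(c + 1)*(c + 2)*(c^3 + 4*c^2 + 3*c) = c*(c + 1)*(c + 2)*(c + 3)*(c^2 + c) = c^2*(c + 1)*(c + 2)*(c + 3)*(c + 1)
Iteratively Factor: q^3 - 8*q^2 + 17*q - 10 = (q - 2)*(q^2 - 6*q + 5) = (q - 5)*(q - 2)*(q - 1)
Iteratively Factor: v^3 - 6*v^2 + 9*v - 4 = (v - 1)*(v^2 - 5*v + 4) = (v - 4)*(v - 1)*(v - 1)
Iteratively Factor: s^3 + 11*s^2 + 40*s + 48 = (s + 3)*(s^2 + 8*s + 16) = (s + 3)*(s + 4)*(s + 4)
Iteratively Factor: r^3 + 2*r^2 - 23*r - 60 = (r + 4)*(r^2 - 2*r - 15) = (r + 3)*(r + 4)*(r - 5)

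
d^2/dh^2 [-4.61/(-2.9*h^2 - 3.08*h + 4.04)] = (-77.5402*h^2 - 82.35304*h + 4.61*(5.8*h + 3.08)*(11.6*h + 6.16) + 108.02152)/(2.9*h^2 + 3.08*h - 4.04)^3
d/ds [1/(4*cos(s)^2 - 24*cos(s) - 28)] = (cos(s) - 3)*sin(s)/(2*(sin(s)^2 + 6*cos(s) + 6)^2)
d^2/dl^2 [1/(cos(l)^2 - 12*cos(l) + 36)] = 2*(-6*cos(l) - cos(2*l) + 2)/(cos(l) - 6)^4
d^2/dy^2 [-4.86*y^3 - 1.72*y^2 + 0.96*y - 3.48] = -29.16*y - 3.44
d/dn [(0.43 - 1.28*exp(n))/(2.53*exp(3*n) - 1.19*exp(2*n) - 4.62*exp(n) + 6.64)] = (6.4768*exp(3*n) - 4.7869*exp(2*n) + 1.0234*exp(n) - 6.5126)*exp(n)/(6.4009*exp(6*n) - 6.0214*exp(5*n) - 21.9611*exp(4*n) + 44.594*exp(3*n) + 5.5412*exp(2*n) - 61.3536*exp(n) + 44.0896)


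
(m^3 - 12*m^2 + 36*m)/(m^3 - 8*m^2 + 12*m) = (m - 6)/(m - 2)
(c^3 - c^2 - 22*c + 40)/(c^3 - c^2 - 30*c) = (c^2 - 6*c + 8)/(c*(c - 6))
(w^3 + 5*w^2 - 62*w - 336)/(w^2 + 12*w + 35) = (w^2 - 2*w - 48)/(w + 5)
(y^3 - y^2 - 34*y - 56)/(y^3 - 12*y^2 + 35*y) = (y^2 + 6*y + 8)/(y*(y - 5))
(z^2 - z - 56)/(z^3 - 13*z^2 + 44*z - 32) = (z + 7)/(z^2 - 5*z + 4)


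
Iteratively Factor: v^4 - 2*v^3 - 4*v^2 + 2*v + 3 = (v + 1)*(v^3 - 3*v^2 - v + 3) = (v + 1)^2*(v^2 - 4*v + 3) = (v - 3)*(v + 1)^2*(v - 1)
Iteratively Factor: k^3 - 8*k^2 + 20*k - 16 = (k - 2)*(k^2 - 6*k + 8) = (k - 2)^2*(k - 4)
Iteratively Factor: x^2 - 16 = (x - 4)*(x + 4)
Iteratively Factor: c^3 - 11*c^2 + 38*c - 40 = (c - 2)*(c^2 - 9*c + 20) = (c - 5)*(c - 2)*(c - 4)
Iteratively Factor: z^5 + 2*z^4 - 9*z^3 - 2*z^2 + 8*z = (z + 4)*(z^4 - 2*z^3 - z^2 + 2*z) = (z - 2)*(z + 4)*(z^3 - z) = z*(z - 2)*(z + 4)*(z^2 - 1) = z*(z - 2)*(z - 1)*(z + 4)*(z + 1)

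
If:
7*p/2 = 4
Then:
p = 8/7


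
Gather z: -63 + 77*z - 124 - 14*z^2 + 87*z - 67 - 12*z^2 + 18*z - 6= -26*z^2 + 182*z - 260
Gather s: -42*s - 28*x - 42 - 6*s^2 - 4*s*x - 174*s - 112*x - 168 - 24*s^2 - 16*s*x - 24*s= -30*s^2 + s*(-20*x - 240) - 140*x - 210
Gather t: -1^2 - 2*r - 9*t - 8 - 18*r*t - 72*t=-2*r + t*(-18*r - 81) - 9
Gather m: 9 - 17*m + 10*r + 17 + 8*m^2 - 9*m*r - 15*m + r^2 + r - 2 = 8*m^2 + m*(-9*r - 32) + r^2 + 11*r + 24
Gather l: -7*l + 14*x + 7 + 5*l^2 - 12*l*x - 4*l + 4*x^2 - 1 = 5*l^2 + l*(-12*x - 11) + 4*x^2 + 14*x + 6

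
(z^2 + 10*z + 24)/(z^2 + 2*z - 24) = (z + 4)/(z - 4)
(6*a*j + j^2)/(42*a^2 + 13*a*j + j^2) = j/(7*a + j)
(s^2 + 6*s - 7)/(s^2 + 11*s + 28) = (s - 1)/(s + 4)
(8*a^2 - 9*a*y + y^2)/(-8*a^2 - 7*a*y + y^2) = (-a + y)/(a + y)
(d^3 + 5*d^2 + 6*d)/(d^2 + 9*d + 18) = d*(d + 2)/(d + 6)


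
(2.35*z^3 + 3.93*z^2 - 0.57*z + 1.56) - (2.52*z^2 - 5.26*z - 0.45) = 2.35*z^3 + 1.41*z^2 + 4.69*z + 2.01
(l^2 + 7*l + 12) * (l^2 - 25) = l^4 + 7*l^3 - 13*l^2 - 175*l - 300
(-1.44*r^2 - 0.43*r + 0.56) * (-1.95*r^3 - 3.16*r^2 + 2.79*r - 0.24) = 2.808*r^5 + 5.3889*r^4 - 3.7508*r^3 - 2.6237*r^2 + 1.6656*r - 0.1344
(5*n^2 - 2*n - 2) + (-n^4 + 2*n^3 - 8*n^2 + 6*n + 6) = -n^4 + 2*n^3 - 3*n^2 + 4*n + 4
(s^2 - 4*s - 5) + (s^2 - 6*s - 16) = 2*s^2 - 10*s - 21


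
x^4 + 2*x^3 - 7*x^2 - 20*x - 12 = (x - 3)*(x + 1)*(x + 2)^2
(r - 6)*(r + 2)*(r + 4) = r^3 - 28*r - 48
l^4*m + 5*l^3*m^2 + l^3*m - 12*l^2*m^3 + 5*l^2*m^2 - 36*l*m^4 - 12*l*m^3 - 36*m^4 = (l - 3*m)*(l + 2*m)*(l + 6*m)*(l*m + m)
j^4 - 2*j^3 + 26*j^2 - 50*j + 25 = (j - 5*I)*(j + 5*I)*(-I*j + I)*(I*j - I)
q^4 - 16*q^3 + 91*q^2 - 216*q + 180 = (q - 6)*(q - 5)*(q - 3)*(q - 2)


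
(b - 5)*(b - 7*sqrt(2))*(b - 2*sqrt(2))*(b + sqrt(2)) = b^4 - 8*sqrt(2)*b^3 - 5*b^3 + 10*b^2 + 40*sqrt(2)*b^2 - 50*b + 28*sqrt(2)*b - 140*sqrt(2)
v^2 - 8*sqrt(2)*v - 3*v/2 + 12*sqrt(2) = (v - 3/2)*(v - 8*sqrt(2))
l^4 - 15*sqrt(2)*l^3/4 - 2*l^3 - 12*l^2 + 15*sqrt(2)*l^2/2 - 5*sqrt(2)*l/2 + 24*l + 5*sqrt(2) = (l - 2)*(l - 5*sqrt(2))*(sqrt(2)*l/2 + 1)*(sqrt(2)*l + 1/2)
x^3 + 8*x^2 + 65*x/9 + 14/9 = (x + 1/3)*(x + 2/3)*(x + 7)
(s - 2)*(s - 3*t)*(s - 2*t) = s^3 - 5*s^2*t - 2*s^2 + 6*s*t^2 + 10*s*t - 12*t^2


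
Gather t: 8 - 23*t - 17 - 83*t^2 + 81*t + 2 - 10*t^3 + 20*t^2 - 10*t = -10*t^3 - 63*t^2 + 48*t - 7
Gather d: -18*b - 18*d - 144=-18*b - 18*d - 144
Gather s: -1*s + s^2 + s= s^2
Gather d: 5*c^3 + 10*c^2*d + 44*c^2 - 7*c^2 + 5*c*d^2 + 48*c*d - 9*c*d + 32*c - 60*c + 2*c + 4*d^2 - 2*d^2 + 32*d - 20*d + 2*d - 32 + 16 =5*c^3 + 37*c^2 - 26*c + d^2*(5*c + 2) + d*(10*c^2 + 39*c + 14) - 16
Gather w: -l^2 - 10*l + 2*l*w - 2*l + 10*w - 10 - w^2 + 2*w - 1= -l^2 - 12*l - w^2 + w*(2*l + 12) - 11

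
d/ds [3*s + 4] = 3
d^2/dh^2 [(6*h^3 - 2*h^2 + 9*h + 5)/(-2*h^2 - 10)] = 3*(7*h^3 - 15*h^2 - 105*h + 25)/(h^6 + 15*h^4 + 75*h^2 + 125)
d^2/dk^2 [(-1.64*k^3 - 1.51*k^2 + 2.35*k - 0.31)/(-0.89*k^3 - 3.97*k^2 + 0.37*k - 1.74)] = (-3.5527136788005e-15*k^7 - 9.19708200000002*k^6 - 7.92829799999993*k^5 - 74.365908*k^4 - 108.60865*k^3 + 3.453636*k^2 + 121.579014*k + 1.919534)/(0.704969*k^9 + 9.433911*k^8 + 41.202372*k^7 + 58.861609*k^6 + 19.758576*k^5 + 80.464485*k^4 - 7.302277*k^3 + 36.773334*k^2 - 3.360636*k + 5.268024)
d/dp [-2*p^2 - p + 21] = -4*p - 1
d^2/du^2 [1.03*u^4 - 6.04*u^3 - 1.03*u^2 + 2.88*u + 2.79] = 12.36*u^2 - 36.24*u - 2.06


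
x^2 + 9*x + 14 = (x + 2)*(x + 7)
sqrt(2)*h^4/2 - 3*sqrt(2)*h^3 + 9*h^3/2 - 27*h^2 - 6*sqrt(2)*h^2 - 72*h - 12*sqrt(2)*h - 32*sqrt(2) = (h - 8)*(h + sqrt(2)/2)*(h + 4*sqrt(2))*(sqrt(2)*h/2 + sqrt(2))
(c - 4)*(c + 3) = c^2 - c - 12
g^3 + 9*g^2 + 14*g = g*(g + 2)*(g + 7)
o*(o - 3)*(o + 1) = o^3 - 2*o^2 - 3*o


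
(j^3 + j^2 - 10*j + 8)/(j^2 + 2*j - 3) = (j^2 + 2*j - 8)/(j + 3)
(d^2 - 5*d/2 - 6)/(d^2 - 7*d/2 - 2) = (2*d + 3)/(2*d + 1)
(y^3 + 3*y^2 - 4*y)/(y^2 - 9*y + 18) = y*(y^2 + 3*y - 4)/(y^2 - 9*y + 18)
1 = 1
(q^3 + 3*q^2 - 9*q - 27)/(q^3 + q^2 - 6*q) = (q^2 - 9)/(q*(q - 2))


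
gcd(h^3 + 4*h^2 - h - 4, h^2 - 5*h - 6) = h + 1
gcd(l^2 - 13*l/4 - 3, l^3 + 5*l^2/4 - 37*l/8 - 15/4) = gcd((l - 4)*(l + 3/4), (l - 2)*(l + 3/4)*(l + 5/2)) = l + 3/4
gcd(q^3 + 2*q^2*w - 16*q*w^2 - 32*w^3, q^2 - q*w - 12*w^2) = q - 4*w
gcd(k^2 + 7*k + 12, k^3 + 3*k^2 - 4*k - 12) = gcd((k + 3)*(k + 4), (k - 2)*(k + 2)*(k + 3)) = k + 3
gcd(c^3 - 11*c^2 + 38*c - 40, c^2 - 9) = 1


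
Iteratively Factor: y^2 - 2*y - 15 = (y - 5)*(y + 3)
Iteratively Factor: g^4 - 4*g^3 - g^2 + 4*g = (g - 1)*(g^3 - 3*g^2 - 4*g) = (g - 1)*(g + 1)*(g^2 - 4*g) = g*(g - 1)*(g + 1)*(g - 4)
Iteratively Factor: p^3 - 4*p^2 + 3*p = (p - 1)*(p^2 - 3*p) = p*(p - 1)*(p - 3)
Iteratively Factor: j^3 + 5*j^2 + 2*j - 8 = (j - 1)*(j^2 + 6*j + 8) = (j - 1)*(j + 4)*(j + 2)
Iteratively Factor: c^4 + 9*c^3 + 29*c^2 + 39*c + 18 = (c + 3)*(c^3 + 6*c^2 + 11*c + 6) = (c + 2)*(c + 3)*(c^2 + 4*c + 3) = (c + 1)*(c + 2)*(c + 3)*(c + 3)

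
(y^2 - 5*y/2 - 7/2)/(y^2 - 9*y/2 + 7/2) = (y + 1)/(y - 1)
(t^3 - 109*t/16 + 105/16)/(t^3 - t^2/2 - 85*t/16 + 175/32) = 2*(t + 3)/(2*t + 5)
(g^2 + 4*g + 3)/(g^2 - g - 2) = (g + 3)/(g - 2)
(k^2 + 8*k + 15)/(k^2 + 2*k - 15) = (k + 3)/(k - 3)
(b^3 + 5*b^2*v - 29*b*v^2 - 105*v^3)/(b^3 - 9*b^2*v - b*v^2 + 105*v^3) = (-b - 7*v)/(-b + 7*v)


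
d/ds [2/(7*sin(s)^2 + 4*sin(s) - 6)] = -4*(7*sin(s) + 2)*cos(s)/(7*sin(s)^2 + 4*sin(s) - 6)^2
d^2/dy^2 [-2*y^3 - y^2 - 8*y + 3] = -12*y - 2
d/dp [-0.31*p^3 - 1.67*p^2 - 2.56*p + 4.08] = -0.93*p^2 - 3.34*p - 2.56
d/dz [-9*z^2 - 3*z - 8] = -18*z - 3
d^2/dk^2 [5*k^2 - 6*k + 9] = 10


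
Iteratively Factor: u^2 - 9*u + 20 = (u - 5)*(u - 4)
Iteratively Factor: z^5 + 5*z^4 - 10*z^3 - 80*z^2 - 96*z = (z)*(z^4 + 5*z^3 - 10*z^2 - 80*z - 96) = z*(z + 4)*(z^3 + z^2 - 14*z - 24) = z*(z + 2)*(z + 4)*(z^2 - z - 12) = z*(z - 4)*(z + 2)*(z + 4)*(z + 3)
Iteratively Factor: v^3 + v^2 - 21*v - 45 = (v + 3)*(v^2 - 2*v - 15) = (v + 3)^2*(v - 5)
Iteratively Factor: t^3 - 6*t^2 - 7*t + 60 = (t - 5)*(t^2 - t - 12) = (t - 5)*(t + 3)*(t - 4)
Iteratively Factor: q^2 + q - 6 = (q - 2)*(q + 3)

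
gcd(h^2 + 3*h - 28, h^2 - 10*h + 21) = 1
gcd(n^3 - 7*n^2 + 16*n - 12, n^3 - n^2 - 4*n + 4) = n - 2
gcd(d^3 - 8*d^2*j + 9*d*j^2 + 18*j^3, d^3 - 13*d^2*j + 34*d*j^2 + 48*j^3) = d^2 - 5*d*j - 6*j^2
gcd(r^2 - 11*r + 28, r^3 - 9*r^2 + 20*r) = r - 4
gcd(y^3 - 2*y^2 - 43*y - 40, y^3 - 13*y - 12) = y + 1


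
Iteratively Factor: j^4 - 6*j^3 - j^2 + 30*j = (j + 2)*(j^3 - 8*j^2 + 15*j) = j*(j + 2)*(j^2 - 8*j + 15) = j*(j - 3)*(j + 2)*(j - 5)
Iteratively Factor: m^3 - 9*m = (m + 3)*(m^2 - 3*m) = m*(m + 3)*(m - 3)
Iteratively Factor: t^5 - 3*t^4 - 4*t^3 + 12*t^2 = (t)*(t^4 - 3*t^3 - 4*t^2 + 12*t) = t*(t - 2)*(t^3 - t^2 - 6*t) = t^2*(t - 2)*(t^2 - t - 6) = t^2*(t - 3)*(t - 2)*(t + 2)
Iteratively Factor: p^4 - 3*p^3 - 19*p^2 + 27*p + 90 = (p - 5)*(p^3 + 2*p^2 - 9*p - 18) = (p - 5)*(p + 3)*(p^2 - p - 6) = (p - 5)*(p + 2)*(p + 3)*(p - 3)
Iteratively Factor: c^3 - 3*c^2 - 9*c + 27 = (c - 3)*(c^2 - 9) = (c - 3)*(c + 3)*(c - 3)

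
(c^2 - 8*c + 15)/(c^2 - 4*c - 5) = (c - 3)/(c + 1)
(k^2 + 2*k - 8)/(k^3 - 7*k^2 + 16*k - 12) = (k + 4)/(k^2 - 5*k + 6)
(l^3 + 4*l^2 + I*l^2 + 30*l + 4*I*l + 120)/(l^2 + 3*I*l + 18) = (l^2 + l*(4 - 5*I) - 20*I)/(l - 3*I)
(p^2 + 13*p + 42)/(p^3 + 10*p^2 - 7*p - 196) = (p + 6)/(p^2 + 3*p - 28)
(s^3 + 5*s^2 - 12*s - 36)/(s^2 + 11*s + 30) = (s^2 - s - 6)/(s + 5)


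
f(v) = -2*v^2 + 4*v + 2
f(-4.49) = -56.28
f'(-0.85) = 7.40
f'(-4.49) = 21.96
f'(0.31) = 2.76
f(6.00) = -46.00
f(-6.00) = -94.00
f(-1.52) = -8.70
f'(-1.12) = 8.48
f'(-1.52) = 10.08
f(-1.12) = -4.99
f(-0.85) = -2.84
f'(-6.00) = 28.00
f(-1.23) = -5.95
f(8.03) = -94.84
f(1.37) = 3.73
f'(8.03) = -28.12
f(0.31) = 3.05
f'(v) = 4 - 4*v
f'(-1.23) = 8.92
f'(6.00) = -20.00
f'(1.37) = -1.48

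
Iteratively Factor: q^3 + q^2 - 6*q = (q)*(q^2 + q - 6) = q*(q - 2)*(q + 3)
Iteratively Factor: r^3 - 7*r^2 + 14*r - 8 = (r - 1)*(r^2 - 6*r + 8) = (r - 2)*(r - 1)*(r - 4)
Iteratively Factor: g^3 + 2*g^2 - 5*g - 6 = (g + 1)*(g^2 + g - 6) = (g + 1)*(g + 3)*(g - 2)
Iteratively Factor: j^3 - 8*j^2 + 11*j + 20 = (j - 4)*(j^2 - 4*j - 5) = (j - 5)*(j - 4)*(j + 1)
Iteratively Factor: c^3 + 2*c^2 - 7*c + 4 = (c + 4)*(c^2 - 2*c + 1) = (c - 1)*(c + 4)*(c - 1)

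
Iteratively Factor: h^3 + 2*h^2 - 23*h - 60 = (h + 4)*(h^2 - 2*h - 15) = (h - 5)*(h + 4)*(h + 3)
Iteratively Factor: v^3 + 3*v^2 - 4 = (v + 2)*(v^2 + v - 2) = (v - 1)*(v + 2)*(v + 2)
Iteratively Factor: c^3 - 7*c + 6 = (c - 2)*(c^2 + 2*c - 3) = (c - 2)*(c + 3)*(c - 1)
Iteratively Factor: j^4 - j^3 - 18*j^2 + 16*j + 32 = (j - 4)*(j^3 + 3*j^2 - 6*j - 8) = (j - 4)*(j + 4)*(j^2 - j - 2) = (j - 4)*(j + 1)*(j + 4)*(j - 2)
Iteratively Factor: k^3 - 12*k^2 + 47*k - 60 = (k - 4)*(k^2 - 8*k + 15) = (k - 4)*(k - 3)*(k - 5)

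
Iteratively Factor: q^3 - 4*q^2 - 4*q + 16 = (q - 2)*(q^2 - 2*q - 8) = (q - 2)*(q + 2)*(q - 4)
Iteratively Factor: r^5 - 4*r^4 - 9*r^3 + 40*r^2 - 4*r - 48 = (r - 2)*(r^4 - 2*r^3 - 13*r^2 + 14*r + 24) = (r - 2)*(r + 3)*(r^3 - 5*r^2 + 2*r + 8) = (r - 2)*(r + 1)*(r + 3)*(r^2 - 6*r + 8) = (r - 2)^2*(r + 1)*(r + 3)*(r - 4)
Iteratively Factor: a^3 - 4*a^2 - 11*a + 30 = (a - 2)*(a^2 - 2*a - 15) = (a - 2)*(a + 3)*(a - 5)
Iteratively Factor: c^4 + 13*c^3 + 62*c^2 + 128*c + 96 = (c + 4)*(c^3 + 9*c^2 + 26*c + 24) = (c + 2)*(c + 4)*(c^2 + 7*c + 12) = (c + 2)*(c + 3)*(c + 4)*(c + 4)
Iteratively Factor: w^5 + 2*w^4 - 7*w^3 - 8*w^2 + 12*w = (w + 2)*(w^4 - 7*w^2 + 6*w) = (w - 2)*(w + 2)*(w^3 + 2*w^2 - 3*w) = (w - 2)*(w - 1)*(w + 2)*(w^2 + 3*w) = w*(w - 2)*(w - 1)*(w + 2)*(w + 3)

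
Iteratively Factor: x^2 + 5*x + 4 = (x + 4)*(x + 1)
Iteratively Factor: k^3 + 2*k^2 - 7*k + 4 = (k - 1)*(k^2 + 3*k - 4) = (k - 1)*(k + 4)*(k - 1)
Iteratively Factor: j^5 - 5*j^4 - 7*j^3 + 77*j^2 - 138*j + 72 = (j + 4)*(j^4 - 9*j^3 + 29*j^2 - 39*j + 18) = (j - 3)*(j + 4)*(j^3 - 6*j^2 + 11*j - 6) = (j - 3)*(j - 2)*(j + 4)*(j^2 - 4*j + 3) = (j - 3)^2*(j - 2)*(j + 4)*(j - 1)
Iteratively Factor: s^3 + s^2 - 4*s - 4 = (s - 2)*(s^2 + 3*s + 2) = (s - 2)*(s + 1)*(s + 2)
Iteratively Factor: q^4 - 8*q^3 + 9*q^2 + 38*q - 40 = (q - 1)*(q^3 - 7*q^2 + 2*q + 40) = (q - 5)*(q - 1)*(q^2 - 2*q - 8) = (q - 5)*(q - 1)*(q + 2)*(q - 4)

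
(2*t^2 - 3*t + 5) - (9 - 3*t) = 2*t^2 - 4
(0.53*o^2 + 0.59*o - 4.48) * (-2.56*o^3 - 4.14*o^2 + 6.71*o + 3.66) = -1.3568*o^5 - 3.7046*o^4 + 12.5825*o^3 + 24.4459*o^2 - 27.9014*o - 16.3968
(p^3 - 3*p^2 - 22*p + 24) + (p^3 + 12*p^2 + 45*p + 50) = 2*p^3 + 9*p^2 + 23*p + 74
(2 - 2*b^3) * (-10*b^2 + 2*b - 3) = 20*b^5 - 4*b^4 + 6*b^3 - 20*b^2 + 4*b - 6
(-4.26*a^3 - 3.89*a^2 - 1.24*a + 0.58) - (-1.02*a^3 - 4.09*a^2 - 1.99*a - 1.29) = -3.24*a^3 + 0.2*a^2 + 0.75*a + 1.87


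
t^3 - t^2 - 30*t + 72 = (t - 4)*(t - 3)*(t + 6)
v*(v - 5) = v^2 - 5*v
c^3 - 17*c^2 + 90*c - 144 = (c - 8)*(c - 6)*(c - 3)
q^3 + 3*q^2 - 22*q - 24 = (q - 4)*(q + 1)*(q + 6)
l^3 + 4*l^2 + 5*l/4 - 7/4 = (l - 1/2)*(l + 1)*(l + 7/2)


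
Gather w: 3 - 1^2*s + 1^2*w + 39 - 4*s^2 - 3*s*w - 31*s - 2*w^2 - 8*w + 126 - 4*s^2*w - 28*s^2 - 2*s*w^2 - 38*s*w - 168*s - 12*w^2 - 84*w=-32*s^2 - 200*s + w^2*(-2*s - 14) + w*(-4*s^2 - 41*s - 91) + 168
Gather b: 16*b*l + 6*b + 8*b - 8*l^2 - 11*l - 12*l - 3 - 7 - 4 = b*(16*l + 14) - 8*l^2 - 23*l - 14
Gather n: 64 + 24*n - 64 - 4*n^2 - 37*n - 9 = -4*n^2 - 13*n - 9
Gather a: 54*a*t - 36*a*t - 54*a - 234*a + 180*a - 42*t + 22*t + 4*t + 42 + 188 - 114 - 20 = a*(18*t - 108) - 16*t + 96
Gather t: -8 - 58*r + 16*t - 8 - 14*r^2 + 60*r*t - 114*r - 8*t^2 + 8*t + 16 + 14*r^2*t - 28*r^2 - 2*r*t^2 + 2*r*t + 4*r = -42*r^2 - 168*r + t^2*(-2*r - 8) + t*(14*r^2 + 62*r + 24)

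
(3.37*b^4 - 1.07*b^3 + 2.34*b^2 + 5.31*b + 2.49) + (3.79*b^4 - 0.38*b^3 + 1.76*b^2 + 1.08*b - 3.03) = 7.16*b^4 - 1.45*b^3 + 4.1*b^2 + 6.39*b - 0.54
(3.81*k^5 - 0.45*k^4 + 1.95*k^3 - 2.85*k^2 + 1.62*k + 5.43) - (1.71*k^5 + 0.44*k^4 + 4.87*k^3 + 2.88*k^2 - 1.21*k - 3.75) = 2.1*k^5 - 0.89*k^4 - 2.92*k^3 - 5.73*k^2 + 2.83*k + 9.18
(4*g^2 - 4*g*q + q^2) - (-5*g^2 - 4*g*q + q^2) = 9*g^2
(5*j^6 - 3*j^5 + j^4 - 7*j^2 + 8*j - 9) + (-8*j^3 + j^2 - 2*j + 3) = 5*j^6 - 3*j^5 + j^4 - 8*j^3 - 6*j^2 + 6*j - 6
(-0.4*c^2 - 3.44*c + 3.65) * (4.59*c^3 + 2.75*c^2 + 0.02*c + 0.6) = -1.836*c^5 - 16.8896*c^4 + 7.2855*c^3 + 9.7287*c^2 - 1.991*c + 2.19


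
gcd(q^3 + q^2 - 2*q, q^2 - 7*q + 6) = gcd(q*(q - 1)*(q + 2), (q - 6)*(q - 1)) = q - 1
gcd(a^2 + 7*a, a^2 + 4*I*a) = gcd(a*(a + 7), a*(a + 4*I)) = a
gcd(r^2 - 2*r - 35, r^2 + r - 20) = r + 5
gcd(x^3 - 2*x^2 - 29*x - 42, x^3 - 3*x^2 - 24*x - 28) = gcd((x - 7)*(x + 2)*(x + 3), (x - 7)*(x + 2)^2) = x^2 - 5*x - 14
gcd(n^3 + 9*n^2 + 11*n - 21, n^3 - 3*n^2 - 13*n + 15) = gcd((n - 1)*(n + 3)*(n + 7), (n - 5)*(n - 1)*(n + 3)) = n^2 + 2*n - 3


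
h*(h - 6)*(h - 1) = h^3 - 7*h^2 + 6*h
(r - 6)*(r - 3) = r^2 - 9*r + 18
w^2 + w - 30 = (w - 5)*(w + 6)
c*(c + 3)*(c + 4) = c^3 + 7*c^2 + 12*c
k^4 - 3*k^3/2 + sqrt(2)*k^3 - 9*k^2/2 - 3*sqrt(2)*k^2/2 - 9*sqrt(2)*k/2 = k*(k - 3)*(k + 3/2)*(k + sqrt(2))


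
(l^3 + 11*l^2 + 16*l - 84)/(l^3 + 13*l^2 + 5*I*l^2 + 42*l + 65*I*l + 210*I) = (l - 2)/(l + 5*I)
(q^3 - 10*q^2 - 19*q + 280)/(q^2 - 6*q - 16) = (q^2 - 2*q - 35)/(q + 2)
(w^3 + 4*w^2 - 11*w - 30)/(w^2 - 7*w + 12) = (w^2 + 7*w + 10)/(w - 4)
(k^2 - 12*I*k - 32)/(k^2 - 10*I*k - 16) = (k - 4*I)/(k - 2*I)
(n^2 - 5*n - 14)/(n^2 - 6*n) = (n^2 - 5*n - 14)/(n*(n - 6))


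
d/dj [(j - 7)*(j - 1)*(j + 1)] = 3*j^2 - 14*j - 1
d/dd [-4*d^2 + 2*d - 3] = 2 - 8*d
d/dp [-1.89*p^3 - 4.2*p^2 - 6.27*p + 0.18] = -5.67*p^2 - 8.4*p - 6.27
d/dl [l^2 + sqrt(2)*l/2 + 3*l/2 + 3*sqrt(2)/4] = 2*l + sqrt(2)/2 + 3/2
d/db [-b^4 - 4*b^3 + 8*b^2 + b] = -4*b^3 - 12*b^2 + 16*b + 1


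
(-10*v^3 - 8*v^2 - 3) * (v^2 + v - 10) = -10*v^5 - 18*v^4 + 92*v^3 + 77*v^2 - 3*v + 30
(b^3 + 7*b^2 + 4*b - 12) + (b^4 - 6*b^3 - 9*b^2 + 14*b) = b^4 - 5*b^3 - 2*b^2 + 18*b - 12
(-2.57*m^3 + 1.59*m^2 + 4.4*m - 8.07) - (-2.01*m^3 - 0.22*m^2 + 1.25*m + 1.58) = -0.56*m^3 + 1.81*m^2 + 3.15*m - 9.65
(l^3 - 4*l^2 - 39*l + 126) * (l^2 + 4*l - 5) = l^5 - 60*l^3 - 10*l^2 + 699*l - 630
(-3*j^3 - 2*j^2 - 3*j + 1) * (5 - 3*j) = 9*j^4 - 9*j^3 - j^2 - 18*j + 5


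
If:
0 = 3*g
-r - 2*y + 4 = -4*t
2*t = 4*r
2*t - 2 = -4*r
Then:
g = 0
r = 1/4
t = 1/2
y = 23/8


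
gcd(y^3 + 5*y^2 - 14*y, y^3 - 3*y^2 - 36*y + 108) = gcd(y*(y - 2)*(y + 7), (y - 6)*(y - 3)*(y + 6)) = 1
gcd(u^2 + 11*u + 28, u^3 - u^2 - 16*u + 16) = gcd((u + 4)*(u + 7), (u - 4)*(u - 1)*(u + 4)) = u + 4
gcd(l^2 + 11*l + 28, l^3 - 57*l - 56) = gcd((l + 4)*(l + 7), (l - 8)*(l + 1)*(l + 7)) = l + 7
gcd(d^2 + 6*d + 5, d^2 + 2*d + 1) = d + 1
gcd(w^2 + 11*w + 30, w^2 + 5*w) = w + 5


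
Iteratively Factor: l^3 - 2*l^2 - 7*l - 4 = (l + 1)*(l^2 - 3*l - 4) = (l + 1)^2*(l - 4)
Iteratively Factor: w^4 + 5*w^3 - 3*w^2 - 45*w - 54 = (w + 3)*(w^3 + 2*w^2 - 9*w - 18) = (w + 3)^2*(w^2 - w - 6) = (w + 2)*(w + 3)^2*(w - 3)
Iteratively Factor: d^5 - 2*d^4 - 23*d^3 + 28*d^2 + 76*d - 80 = (d + 2)*(d^4 - 4*d^3 - 15*d^2 + 58*d - 40) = (d + 2)*(d + 4)*(d^3 - 8*d^2 + 17*d - 10) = (d - 1)*(d + 2)*(d + 4)*(d^2 - 7*d + 10) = (d - 5)*(d - 1)*(d + 2)*(d + 4)*(d - 2)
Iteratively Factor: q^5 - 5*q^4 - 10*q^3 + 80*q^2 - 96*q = (q - 2)*(q^4 - 3*q^3 - 16*q^2 + 48*q) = (q - 3)*(q - 2)*(q^3 - 16*q) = q*(q - 3)*(q - 2)*(q^2 - 16) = q*(q - 4)*(q - 3)*(q - 2)*(q + 4)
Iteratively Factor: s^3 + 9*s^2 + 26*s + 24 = (s + 2)*(s^2 + 7*s + 12) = (s + 2)*(s + 4)*(s + 3)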